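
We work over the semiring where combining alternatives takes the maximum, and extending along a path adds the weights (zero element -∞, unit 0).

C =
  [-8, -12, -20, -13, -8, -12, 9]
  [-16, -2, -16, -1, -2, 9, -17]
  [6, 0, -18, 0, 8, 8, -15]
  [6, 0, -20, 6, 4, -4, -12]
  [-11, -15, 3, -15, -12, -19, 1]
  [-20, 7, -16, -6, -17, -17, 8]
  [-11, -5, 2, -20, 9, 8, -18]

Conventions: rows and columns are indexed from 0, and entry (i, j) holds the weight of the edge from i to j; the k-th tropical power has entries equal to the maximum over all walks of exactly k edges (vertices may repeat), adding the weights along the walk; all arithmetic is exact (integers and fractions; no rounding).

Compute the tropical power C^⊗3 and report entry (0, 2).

C^⊗2:
  [-2, 4, 11, -7, 18, 17, 1]
  [5, 16, 1, 5, 3, 7, 17]
  [6, 15, 11, 6, 4, 9, 16]
  [12, 6, 7, 12, 10, 9, 15]
  [9, 3, 3, 3, 11, 11, -2]
  [0, 5, 10, 6, 17, 16, -9]
  [8, 15, 12, 2, 10, 10, 16]
C^⊗3:
  [17, 24, 21, 11, 19, 19, 25]
  [11, 14, 19, 15, 26, 25, 15]
  [17, 16, 18, 14, 25, 24, 17]
  [18, 16, 17, 18, 24, 23, 21]
  [9, 18, 14, 9, 11, 12, 19]
  [16, 23, 20, 12, 18, 18, 24]
  [18, 17, 18, 14, 25, 24, 18]
Key observation: the optimum is the walk 0->6->4->2, with weight 9 + 9 + 3 = 21.
Optimal value attained by: walk 0->6->4->2.
Answer: (C^⊗3)[0][2] = 21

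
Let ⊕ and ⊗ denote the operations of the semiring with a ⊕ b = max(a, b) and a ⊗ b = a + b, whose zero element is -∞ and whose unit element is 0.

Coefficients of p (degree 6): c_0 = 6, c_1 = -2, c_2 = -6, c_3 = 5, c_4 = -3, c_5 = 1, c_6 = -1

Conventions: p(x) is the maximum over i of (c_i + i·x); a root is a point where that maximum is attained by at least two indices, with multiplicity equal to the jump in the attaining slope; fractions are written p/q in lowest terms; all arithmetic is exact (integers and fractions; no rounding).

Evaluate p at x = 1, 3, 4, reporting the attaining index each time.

p(1) = max(6+0·1=6, -2+1·1=-1, -6+2·1=-4, 5+3·1=8, -3+4·1=1, 1+5·1=6, -1+6·1=5) = 8 (attained by i=3)
p(3) = max(6+0·3=6, -2+1·3=1, -6+2·3=0, 5+3·3=14, -3+4·3=9, 1+5·3=16, -1+6·3=17) = 17 (attained by i=6)
p(4) = max(6+0·4=6, -2+1·4=2, -6+2·4=2, 5+3·4=17, -3+4·4=13, 1+5·4=21, -1+6·4=23) = 23 (attained by i=6)
Answer: p(1) = 8; p(3) = 17; p(4) = 23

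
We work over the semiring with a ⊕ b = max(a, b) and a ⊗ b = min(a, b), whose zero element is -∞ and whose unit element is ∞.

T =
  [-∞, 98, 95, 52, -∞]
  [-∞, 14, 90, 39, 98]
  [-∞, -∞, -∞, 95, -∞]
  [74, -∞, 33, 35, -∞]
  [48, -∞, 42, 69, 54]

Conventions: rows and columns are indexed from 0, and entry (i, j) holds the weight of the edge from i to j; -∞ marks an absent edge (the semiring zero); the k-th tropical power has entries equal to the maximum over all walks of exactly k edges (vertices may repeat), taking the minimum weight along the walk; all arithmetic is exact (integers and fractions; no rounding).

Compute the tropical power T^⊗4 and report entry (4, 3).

T^⊗2:
  [52, 14, 90, 95, 98]
  [48, 14, 42, 90, 54]
  [74, -∞, 33, 35, -∞]
  [35, 74, 74, 52, -∞]
  [69, 48, 48, 54, 54]
T^⊗3:
  [74, 52, 52, 90, 54]
  [74, 48, 48, 54, 54]
  [35, 74, 74, 52, -∞]
  [52, 35, 74, 74, 74]
  [54, 69, 69, 54, 54]
T^⊗4:
  [74, 74, 74, 54, 54]
  [54, 74, 74, 54, 54]
  [52, 35, 74, 74, 74]
  [74, 52, 52, 74, 54]
  [54, 54, 69, 69, 69]
Key observation: the optimum is the walk 4->3->0->2->3, with weight 69 min 74 min 95 min 95 = 69.
Optimal value attained by: walk 4->3->0->2->3.
Answer: (T^⊗4)[4][3] = 69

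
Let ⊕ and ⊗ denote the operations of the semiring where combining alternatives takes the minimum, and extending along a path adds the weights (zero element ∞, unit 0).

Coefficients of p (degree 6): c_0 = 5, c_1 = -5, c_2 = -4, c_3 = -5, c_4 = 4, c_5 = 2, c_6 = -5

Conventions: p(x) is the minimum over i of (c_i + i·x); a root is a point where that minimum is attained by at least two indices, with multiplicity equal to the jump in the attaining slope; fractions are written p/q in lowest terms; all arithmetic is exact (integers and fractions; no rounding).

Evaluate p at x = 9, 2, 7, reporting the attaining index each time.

p(9) = min(5+0·9=5, -5+1·9=4, -4+2·9=14, -5+3·9=22, 4+4·9=40, 2+5·9=47, -5+6·9=49) = 4 (attained by i=1)
p(2) = min(5+0·2=5, -5+1·2=-3, -4+2·2=0, -5+3·2=1, 4+4·2=12, 2+5·2=12, -5+6·2=7) = -3 (attained by i=1)
p(7) = min(5+0·7=5, -5+1·7=2, -4+2·7=10, -5+3·7=16, 4+4·7=32, 2+5·7=37, -5+6·7=37) = 2 (attained by i=1)
Answer: p(9) = 4; p(2) = -3; p(7) = 2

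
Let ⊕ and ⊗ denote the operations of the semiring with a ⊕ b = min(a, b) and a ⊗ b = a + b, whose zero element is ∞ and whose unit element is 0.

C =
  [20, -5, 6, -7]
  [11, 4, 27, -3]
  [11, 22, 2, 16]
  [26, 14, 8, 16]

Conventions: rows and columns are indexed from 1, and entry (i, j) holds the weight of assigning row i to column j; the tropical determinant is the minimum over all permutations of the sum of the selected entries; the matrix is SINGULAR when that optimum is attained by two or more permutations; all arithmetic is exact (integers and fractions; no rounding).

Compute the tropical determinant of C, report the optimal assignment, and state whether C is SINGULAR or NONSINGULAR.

σ = (1, 2, 3, 4): 20 + 4 + 2 + 16 = 42
σ = (1, 2, 4, 3): 20 + 4 + 16 + 8 = 48
σ = (1, 3, 2, 4): 20 + 27 + 22 + 16 = 85
σ = (1, 3, 4, 2): 20 + 27 + 16 + 14 = 77
σ = (1, 4, 2, 3): 20 + (-3) + 22 + 8 = 47
σ = (1, 4, 3, 2): 20 + (-3) + 2 + 14 = 33
σ = (2, 1, 3, 4): (-5) + 11 + 2 + 16 = 24
σ = (2, 1, 4, 3): (-5) + 11 + 16 + 8 = 30
σ = (2, 3, 1, 4): (-5) + 27 + 11 + 16 = 49
σ = (2, 3, 4, 1): (-5) + 27 + 16 + 26 = 64
σ = (2, 4, 1, 3): (-5) + (-3) + 11 + 8 = 11
σ = (2, 4, 3, 1): (-5) + (-3) + 2 + 26 = 20
σ = (3, 1, 2, 4): 6 + 11 + 22 + 16 = 55
σ = (3, 1, 4, 2): 6 + 11 + 16 + 14 = 47
σ = (3, 2, 1, 4): 6 + 4 + 11 + 16 = 37
σ = (3, 2, 4, 1): 6 + 4 + 16 + 26 = 52
σ = (3, 4, 1, 2): 6 + (-3) + 11 + 14 = 28
σ = (3, 4, 2, 1): 6 + (-3) + 22 + 26 = 51
σ = (4, 1, 2, 3): (-7) + 11 + 22 + 8 = 34
σ = (4, 1, 3, 2): (-7) + 11 + 2 + 14 = 20
σ = (4, 2, 1, 3): (-7) + 4 + 11 + 8 = 16
σ = (4, 2, 3, 1): (-7) + 4 + 2 + 26 = 25
σ = (4, 3, 1, 2): (-7) + 27 + 11 + 14 = 45
σ = (4, 3, 2, 1): (-7) + 27 + 22 + 26 = 68
Optimal value attained by: σ = (2, 4, 1, 3).
Answer: det⊕(C) = 11; verdict: NONSINGULAR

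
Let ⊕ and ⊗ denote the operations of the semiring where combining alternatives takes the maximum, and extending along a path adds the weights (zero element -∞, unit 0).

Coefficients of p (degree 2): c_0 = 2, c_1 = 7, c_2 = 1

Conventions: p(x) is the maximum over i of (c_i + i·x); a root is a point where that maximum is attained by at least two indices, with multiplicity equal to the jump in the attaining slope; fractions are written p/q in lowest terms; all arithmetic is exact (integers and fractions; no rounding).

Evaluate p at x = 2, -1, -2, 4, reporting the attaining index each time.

p(2) = max(2+0·2=2, 7+1·2=9, 1+2·2=5) = 9 (attained by i=1)
p(-1) = max(2+0·(-1)=2, 7+1·(-1)=6, 1+2·(-1)=-1) = 6 (attained by i=1)
p(-2) = max(2+0·(-2)=2, 7+1·(-2)=5, 1+2·(-2)=-3) = 5 (attained by i=1)
p(4) = max(2+0·4=2, 7+1·4=11, 1+2·4=9) = 11 (attained by i=1)
Answer: p(2) = 9; p(-1) = 6; p(-2) = 5; p(4) = 11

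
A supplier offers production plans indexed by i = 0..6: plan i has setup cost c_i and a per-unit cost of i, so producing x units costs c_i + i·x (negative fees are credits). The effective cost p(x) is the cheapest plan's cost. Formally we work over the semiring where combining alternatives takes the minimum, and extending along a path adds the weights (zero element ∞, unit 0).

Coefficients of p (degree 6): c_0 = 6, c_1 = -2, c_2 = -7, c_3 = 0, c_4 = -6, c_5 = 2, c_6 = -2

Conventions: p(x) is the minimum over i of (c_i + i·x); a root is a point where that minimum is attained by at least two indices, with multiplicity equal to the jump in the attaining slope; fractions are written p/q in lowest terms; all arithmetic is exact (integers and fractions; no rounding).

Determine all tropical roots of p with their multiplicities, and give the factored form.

hull edge (i=0, c=6) to (i=1, c=-2): slope -8, span 1
hull edge (i=1, c=-2) to (i=2, c=-7): slope -5, span 1
hull edge (i=2, c=-7) to (i=4, c=-6): slope 1/2, span 2
hull edge (i=4, c=-6) to (i=6, c=-2): slope 2, span 2
Factored form: p(x) = -2 ⊗ (x ⊕ (-2)) ⊗ (x ⊕ (-2)) ⊗ (x ⊕ (-1/2)) ⊗ (x ⊕ (-1/2)) ⊗ (x ⊕ 5) ⊗ (x ⊕ 8)
Answer: roots = -2 (mult 2), -1/2 (mult 2), 5 (mult 1), 8 (mult 1)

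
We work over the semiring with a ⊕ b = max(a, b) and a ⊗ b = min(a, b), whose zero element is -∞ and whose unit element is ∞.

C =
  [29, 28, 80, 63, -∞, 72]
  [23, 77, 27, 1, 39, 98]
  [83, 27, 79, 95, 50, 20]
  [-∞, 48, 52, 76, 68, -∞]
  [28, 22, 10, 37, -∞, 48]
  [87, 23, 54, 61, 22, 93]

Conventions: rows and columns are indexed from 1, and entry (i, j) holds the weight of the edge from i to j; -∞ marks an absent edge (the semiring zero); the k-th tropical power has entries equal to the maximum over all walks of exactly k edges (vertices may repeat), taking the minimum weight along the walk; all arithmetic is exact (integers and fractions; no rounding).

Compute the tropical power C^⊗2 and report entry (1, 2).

C^⊗2:
  [80, 48, 79, 80, 63, 72]
  [87, 77, 54, 61, 39, 93]
  [79, 48, 80, 79, 68, 72]
  [52, 48, 52, 76, 68, 48]
  [48, 37, 48, 48, 37, 48]
  [87, 48, 80, 63, 61, 93]
Key observation: the optimum is the walk 1->4->2, with weight 63 min 48 = 48.
Optimal value attained by: walk 1->4->2.
Answer: (C^⊗2)[1][2] = 48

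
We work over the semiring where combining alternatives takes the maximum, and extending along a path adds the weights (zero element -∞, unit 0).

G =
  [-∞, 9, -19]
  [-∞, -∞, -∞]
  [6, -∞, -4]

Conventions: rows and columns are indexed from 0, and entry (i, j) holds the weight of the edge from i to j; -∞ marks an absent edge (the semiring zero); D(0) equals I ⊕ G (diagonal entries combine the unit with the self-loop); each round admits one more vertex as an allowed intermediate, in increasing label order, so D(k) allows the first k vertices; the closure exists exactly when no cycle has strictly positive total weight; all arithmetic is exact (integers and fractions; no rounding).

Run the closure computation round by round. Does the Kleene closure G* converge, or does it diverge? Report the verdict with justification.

D(0):
  [0, 9, -19]
  [-∞, 0, -∞]
  [6, -∞, 0]
D(1):
  [0, 9, -19]
  [-∞, 0, -∞]
  [6, 15, 0]
D(2):
  [0, 9, -19]
  [-∞, 0, -∞]
  [6, 15, 0]
D(3):
  [0, 9, -19]
  [-∞, 0, -∞]
  [6, 15, 0]
Key observation: every diagonal entry stays at the unit through all rounds, so no improving cycle exists.
Answer: CONVERGES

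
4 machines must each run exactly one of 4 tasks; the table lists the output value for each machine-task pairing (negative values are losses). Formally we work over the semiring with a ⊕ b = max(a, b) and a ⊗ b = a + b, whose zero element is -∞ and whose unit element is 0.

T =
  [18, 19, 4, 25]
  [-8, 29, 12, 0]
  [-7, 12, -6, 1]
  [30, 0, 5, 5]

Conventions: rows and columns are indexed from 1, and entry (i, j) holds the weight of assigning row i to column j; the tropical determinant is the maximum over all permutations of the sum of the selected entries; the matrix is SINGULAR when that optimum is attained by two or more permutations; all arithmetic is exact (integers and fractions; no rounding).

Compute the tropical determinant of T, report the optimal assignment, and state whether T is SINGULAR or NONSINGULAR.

σ = (1, 2, 3, 4): 18 + 29 + (-6) + 5 = 46
σ = (1, 2, 4, 3): 18 + 29 + 1 + 5 = 53
σ = (1, 3, 2, 4): 18 + 12 + 12 + 5 = 47
σ = (1, 3, 4, 2): 18 + 12 + 1 + 0 = 31
σ = (1, 4, 2, 3): 18 + 0 + 12 + 5 = 35
σ = (1, 4, 3, 2): 18 + 0 + (-6) + 0 = 12
σ = (2, 1, 3, 4): 19 + (-8) + (-6) + 5 = 10
σ = (2, 1, 4, 3): 19 + (-8) + 1 + 5 = 17
σ = (2, 3, 1, 4): 19 + 12 + (-7) + 5 = 29
σ = (2, 3, 4, 1): 19 + 12 + 1 + 30 = 62
σ = (2, 4, 1, 3): 19 + 0 + (-7) + 5 = 17
σ = (2, 4, 3, 1): 19 + 0 + (-6) + 30 = 43
σ = (3, 1, 2, 4): 4 + (-8) + 12 + 5 = 13
σ = (3, 1, 4, 2): 4 + (-8) + 1 + 0 = -3
σ = (3, 2, 1, 4): 4 + 29 + (-7) + 5 = 31
σ = (3, 2, 4, 1): 4 + 29 + 1 + 30 = 64
σ = (3, 4, 1, 2): 4 + 0 + (-7) + 0 = -3
σ = (3, 4, 2, 1): 4 + 0 + 12 + 30 = 46
σ = (4, 1, 2, 3): 25 + (-8) + 12 + 5 = 34
σ = (4, 1, 3, 2): 25 + (-8) + (-6) + 0 = 11
σ = (4, 2, 1, 3): 25 + 29 + (-7) + 5 = 52
σ = (4, 2, 3, 1): 25 + 29 + (-6) + 30 = 78
σ = (4, 3, 1, 2): 25 + 12 + (-7) + 0 = 30
σ = (4, 3, 2, 1): 25 + 12 + 12 + 30 = 79
Optimal value attained by: σ = (4, 3, 2, 1).
Answer: det⊕(T) = 79; verdict: NONSINGULAR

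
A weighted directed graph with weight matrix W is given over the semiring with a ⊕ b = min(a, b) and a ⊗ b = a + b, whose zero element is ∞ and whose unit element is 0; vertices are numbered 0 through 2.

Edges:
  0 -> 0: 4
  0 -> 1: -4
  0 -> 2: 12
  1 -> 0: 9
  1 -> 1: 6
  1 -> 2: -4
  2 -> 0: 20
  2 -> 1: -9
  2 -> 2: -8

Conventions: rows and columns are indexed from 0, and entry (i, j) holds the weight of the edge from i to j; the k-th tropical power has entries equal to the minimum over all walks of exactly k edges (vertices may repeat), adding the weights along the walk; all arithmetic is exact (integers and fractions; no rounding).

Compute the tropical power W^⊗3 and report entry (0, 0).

W^⊗2:
  [5, 0, -8]
  [13, -13, -12]
  [0, -17, -16]
W^⊗3:
  [9, -17, -16]
  [-4, -21, -20]
  [-8, -25, -24]
Key observation: the optimum is the walk 0->0->1->0, with weight 4 + (-4) + 9 = 9.
Optimal value attained by: walk 0->0->1->0.
Answer: (W^⊗3)[0][0] = 9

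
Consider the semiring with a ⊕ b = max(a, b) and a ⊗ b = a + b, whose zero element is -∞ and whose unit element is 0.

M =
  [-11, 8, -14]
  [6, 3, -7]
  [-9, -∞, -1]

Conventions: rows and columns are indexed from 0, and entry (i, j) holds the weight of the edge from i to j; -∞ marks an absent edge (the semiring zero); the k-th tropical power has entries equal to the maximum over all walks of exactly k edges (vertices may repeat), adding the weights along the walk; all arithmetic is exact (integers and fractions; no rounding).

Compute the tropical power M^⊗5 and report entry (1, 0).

M^⊗2:
  [14, 11, 1]
  [9, 14, -4]
  [-10, -1, -2]
M^⊗3:
  [17, 22, 4]
  [20, 17, 7]
  [5, 2, -3]
M^⊗4:
  [28, 25, 15]
  [23, 28, 10]
  [8, 13, -4]
M^⊗5:
  [31, 36, 18]
  [34, 31, 21]
  [19, 16, 6]
Key observation: the optimum is the walk 1->0->1->0->1->0, with weight 6 + 8 + 6 + 8 + 6 = 34.
Optimal value attained by: walk 1->0->1->0->1->0.
Answer: (M^⊗5)[1][0] = 34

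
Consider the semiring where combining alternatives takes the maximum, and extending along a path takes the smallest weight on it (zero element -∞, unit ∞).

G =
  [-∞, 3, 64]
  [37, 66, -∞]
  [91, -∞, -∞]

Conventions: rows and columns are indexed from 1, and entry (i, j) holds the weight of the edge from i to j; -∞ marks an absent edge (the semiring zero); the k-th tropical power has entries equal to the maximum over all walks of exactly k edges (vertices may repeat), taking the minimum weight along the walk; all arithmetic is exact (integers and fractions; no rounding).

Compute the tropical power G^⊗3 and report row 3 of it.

G^⊗2:
  [64, 3, -∞]
  [37, 66, 37]
  [-∞, 3, 64]
G^⊗3:
  [3, 3, 64]
  [37, 66, 37]
  [64, 3, -∞]
Answer: row 3 of G^⊗3 = [64, 3, -∞]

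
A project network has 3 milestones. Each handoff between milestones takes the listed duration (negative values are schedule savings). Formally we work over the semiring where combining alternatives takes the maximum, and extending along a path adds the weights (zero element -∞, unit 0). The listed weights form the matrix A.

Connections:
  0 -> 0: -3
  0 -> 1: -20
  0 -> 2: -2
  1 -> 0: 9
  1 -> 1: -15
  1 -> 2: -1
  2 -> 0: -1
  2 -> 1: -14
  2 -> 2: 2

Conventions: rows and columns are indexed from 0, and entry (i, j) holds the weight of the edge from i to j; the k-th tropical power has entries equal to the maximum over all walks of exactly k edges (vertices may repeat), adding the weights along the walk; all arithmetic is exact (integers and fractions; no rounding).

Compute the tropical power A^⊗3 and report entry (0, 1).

A^⊗2:
  [-3, -16, 0]
  [6, -11, 7]
  [1, -12, 4]
A^⊗3:
  [-1, -14, 2]
  [6, -7, 9]
  [3, -10, 6]
Key observation: the optimum is the walk 0->2->2->1, with weight (-2) + 2 + (-14) = -14.
Optimal value attained by: walk 0->2->2->1.
Answer: (A^⊗3)[0][1] = -14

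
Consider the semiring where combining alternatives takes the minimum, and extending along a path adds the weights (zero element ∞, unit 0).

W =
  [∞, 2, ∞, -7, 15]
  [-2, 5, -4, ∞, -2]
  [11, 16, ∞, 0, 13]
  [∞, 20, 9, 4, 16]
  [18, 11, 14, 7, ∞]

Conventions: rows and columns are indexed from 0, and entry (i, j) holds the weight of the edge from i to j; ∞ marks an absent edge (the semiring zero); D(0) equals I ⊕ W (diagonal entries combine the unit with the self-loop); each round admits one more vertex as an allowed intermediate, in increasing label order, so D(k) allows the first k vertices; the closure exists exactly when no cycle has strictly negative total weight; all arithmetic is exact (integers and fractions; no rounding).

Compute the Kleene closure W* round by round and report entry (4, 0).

D(0):
  [0, 2, ∞, -7, 15]
  [-2, 0, -4, ∞, -2]
  [11, 16, 0, 0, 13]
  [∞, 20, 9, 0, 16]
  [18, 11, 14, 7, 0]
D(1):
  [0, 2, ∞, -7, 15]
  [-2, 0, -4, -9, -2]
  [11, 13, 0, 0, 13]
  [∞, 20, 9, 0, 16]
  [18, 11, 14, 7, 0]
D(2):
  [0, 2, -2, -7, 0]
  [-2, 0, -4, -9, -2]
  [11, 13, 0, 0, 11]
  [18, 20, 9, 0, 16]
  [9, 11, 7, 2, 0]
D(3):
  [0, 2, -2, -7, 0]
  [-2, 0, -4, -9, -2]
  [11, 13, 0, 0, 11]
  [18, 20, 9, 0, 16]
  [9, 11, 7, 2, 0]
D(4):
  [0, 2, -2, -7, 0]
  [-2, 0, -4, -9, -2]
  [11, 13, 0, 0, 11]
  [18, 20, 9, 0, 16]
  [9, 11, 7, 2, 0]
D(5):
  [0, 2, -2, -7, 0]
  [-2, 0, -4, -9, -2]
  [11, 13, 0, 0, 11]
  [18, 20, 9, 0, 16]
  [9, 11, 7, 2, 0]
Answer: W*[4][0] = 9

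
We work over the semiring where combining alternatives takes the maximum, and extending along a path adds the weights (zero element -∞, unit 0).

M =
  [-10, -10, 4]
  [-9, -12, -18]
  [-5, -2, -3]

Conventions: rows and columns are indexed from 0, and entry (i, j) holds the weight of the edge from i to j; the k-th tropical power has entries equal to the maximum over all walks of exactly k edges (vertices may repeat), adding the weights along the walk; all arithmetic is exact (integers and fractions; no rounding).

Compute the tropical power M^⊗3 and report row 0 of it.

M^⊗2:
  [-1, 2, 1]
  [-19, -19, -5]
  [-8, -5, -1]
M^⊗3:
  [-4, -1, 3]
  [-10, -7, -8]
  [-6, -3, -4]
Answer: row 0 of M^⊗3 = [-4, -1, 3]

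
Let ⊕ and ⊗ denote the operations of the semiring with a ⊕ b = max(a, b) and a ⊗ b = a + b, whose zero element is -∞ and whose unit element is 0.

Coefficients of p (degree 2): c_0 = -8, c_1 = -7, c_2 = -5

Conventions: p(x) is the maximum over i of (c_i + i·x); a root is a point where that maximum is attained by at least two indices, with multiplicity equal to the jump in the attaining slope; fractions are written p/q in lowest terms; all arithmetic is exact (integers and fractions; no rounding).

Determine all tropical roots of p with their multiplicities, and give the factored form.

hull edge (i=0, c=-8) to (i=2, c=-5): slope 3/2, span 2
Factored form: p(x) = -5 ⊗ (x ⊕ (-3/2)) ⊗ (x ⊕ (-3/2))
Answer: roots = -3/2 (mult 2)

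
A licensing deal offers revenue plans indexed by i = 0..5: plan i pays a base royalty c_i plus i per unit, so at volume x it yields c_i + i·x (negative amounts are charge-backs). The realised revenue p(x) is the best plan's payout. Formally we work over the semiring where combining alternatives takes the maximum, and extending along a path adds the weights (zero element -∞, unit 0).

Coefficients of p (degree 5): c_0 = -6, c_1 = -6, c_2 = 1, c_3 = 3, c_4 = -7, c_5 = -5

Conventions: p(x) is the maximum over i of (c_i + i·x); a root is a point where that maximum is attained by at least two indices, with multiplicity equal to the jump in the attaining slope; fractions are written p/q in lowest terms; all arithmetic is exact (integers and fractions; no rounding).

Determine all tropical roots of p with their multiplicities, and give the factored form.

hull edge (i=0, c=-6) to (i=2, c=1): slope 7/2, span 2
hull edge (i=2, c=1) to (i=3, c=3): slope 2, span 1
hull edge (i=3, c=3) to (i=5, c=-5): slope -4, span 2
Factored form: p(x) = -5 ⊗ (x ⊕ (-7/2)) ⊗ (x ⊕ (-7/2)) ⊗ (x ⊕ (-2)) ⊗ (x ⊕ 4) ⊗ (x ⊕ 4)
Answer: roots = -7/2 (mult 2), -2 (mult 1), 4 (mult 2)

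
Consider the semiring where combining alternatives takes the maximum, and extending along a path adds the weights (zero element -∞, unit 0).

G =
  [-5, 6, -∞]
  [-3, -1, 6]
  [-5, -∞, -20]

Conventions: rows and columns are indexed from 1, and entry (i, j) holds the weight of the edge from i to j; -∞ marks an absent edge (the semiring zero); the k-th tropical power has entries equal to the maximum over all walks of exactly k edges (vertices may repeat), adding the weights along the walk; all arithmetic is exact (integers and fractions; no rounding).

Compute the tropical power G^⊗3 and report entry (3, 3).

G^⊗2:
  [3, 5, 12]
  [1, 3, 5]
  [-10, 1, -40]
G^⊗3:
  [7, 9, 11]
  [0, 7, 9]
  [-2, 0, 7]
Key observation: the optimum is the walk 3->1->2->3, with weight (-5) + 6 + 6 = 7.
Optimal value attained by: walk 3->1->2->3.
Answer: (G^⊗3)[3][3] = 7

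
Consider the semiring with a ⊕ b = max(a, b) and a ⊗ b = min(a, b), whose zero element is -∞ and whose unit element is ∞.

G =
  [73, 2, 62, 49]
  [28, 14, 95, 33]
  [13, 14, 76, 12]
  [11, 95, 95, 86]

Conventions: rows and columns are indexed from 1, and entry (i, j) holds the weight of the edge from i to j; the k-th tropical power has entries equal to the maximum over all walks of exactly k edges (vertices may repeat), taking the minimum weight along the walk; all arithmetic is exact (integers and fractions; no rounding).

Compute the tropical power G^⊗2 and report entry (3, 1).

G^⊗2:
  [73, 49, 62, 49]
  [28, 33, 76, 33]
  [14, 14, 76, 14]
  [28, 86, 95, 86]
Key observation: the optimum is the walk 3->2->1, with weight 14 min 28 = 14.
Optimal value attained by: walk 3->2->1.
Answer: (G^⊗2)[3][1] = 14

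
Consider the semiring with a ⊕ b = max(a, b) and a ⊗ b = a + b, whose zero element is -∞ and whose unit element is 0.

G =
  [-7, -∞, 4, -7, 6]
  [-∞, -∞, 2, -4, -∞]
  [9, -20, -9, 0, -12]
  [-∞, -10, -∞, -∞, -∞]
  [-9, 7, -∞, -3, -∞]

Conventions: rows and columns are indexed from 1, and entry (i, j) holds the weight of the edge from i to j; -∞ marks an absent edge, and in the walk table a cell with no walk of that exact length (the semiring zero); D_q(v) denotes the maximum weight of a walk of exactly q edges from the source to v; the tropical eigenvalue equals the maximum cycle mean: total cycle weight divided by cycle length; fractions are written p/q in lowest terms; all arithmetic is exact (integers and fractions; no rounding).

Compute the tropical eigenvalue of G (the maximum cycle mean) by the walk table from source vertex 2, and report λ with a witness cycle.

q=0: [-∞, 0, -∞, -∞, -∞]
q=1: [-∞, -∞, 2, -4, -∞]
q=2: [11, -14, -7, 2, -10]
q=3: [4, -3, 15, 4, 17]
q=4: [24, 24, 8, 15, 10]
q=5: [17, 17, 28, 20, 30]
Optimal cycle mean attained by: cycle 1->3->1, total 4 + 9, length 2.
Answer: λ = 13/2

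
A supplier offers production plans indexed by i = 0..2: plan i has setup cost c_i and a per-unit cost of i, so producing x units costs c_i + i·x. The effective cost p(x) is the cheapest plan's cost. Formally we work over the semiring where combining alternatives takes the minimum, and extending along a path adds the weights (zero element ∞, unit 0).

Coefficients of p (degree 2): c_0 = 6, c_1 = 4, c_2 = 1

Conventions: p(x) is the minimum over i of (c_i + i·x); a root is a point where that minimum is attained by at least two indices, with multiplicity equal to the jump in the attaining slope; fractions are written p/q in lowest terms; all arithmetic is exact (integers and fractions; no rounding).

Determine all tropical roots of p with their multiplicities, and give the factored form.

hull edge (i=0, c=6) to (i=2, c=1): slope -5/2, span 2
Factored form: p(x) = 1 ⊗ (x ⊕ 5/2) ⊗ (x ⊕ 5/2)
Answer: roots = 5/2 (mult 2)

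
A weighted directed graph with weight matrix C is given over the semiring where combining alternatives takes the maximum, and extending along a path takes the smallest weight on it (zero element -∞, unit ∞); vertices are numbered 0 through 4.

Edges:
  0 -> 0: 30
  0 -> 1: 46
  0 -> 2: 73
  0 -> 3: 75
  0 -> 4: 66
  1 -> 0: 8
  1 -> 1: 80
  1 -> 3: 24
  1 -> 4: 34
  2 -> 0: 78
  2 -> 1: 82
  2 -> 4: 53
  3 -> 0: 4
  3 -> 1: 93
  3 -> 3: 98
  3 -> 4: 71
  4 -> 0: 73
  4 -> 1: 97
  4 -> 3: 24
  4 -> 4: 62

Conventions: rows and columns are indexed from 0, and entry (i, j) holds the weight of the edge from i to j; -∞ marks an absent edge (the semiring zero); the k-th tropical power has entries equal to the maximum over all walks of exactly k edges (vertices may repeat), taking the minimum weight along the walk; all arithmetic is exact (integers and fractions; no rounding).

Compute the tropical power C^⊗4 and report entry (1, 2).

C^⊗2:
  [73, 75, 30, 75, 71]
  [34, 80, 8, 24, 34]
  [53, 80, 73, 75, 66]
  [71, 93, 4, 98, 71]
  [62, 80, 73, 73, 66]
C^⊗3:
  [71, 75, 73, 75, 71]
  [34, 80, 34, 34, 34]
  [73, 80, 53, 75, 71]
  [71, 93, 71, 98, 71]
  [73, 80, 62, 73, 71]
C^⊗4:
  [73, 75, 71, 75, 71]
  [34, 80, 34, 34, 34]
  [71, 80, 73, 75, 71]
  [71, 93, 71, 98, 71]
  [71, 80, 73, 73, 71]
Key observation: the optimum is the walk 1->1->4->0->2, with weight 80 min 34 min 73 min 73 = 34.
Optimal value attained by: walk 1->1->4->0->2.
Answer: (C^⊗4)[1][2] = 34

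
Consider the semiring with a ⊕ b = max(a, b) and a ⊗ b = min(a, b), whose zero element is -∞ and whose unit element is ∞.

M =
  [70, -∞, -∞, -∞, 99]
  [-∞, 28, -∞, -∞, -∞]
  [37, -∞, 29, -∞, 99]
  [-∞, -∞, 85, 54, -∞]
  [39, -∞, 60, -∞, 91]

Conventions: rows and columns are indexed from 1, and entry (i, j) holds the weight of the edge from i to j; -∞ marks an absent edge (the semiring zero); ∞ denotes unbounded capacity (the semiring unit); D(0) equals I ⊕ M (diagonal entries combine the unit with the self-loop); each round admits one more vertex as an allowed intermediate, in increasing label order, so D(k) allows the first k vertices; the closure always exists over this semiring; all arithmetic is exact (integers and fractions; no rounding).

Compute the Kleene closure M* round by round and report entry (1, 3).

D(0):
  [∞, -∞, -∞, -∞, 99]
  [-∞, ∞, -∞, -∞, -∞]
  [37, -∞, ∞, -∞, 99]
  [-∞, -∞, 85, ∞, -∞]
  [39, -∞, 60, -∞, ∞]
D(1):
  [∞, -∞, -∞, -∞, 99]
  [-∞, ∞, -∞, -∞, -∞]
  [37, -∞, ∞, -∞, 99]
  [-∞, -∞, 85, ∞, -∞]
  [39, -∞, 60, -∞, ∞]
D(2):
  [∞, -∞, -∞, -∞, 99]
  [-∞, ∞, -∞, -∞, -∞]
  [37, -∞, ∞, -∞, 99]
  [-∞, -∞, 85, ∞, -∞]
  [39, -∞, 60, -∞, ∞]
D(3):
  [∞, -∞, -∞, -∞, 99]
  [-∞, ∞, -∞, -∞, -∞]
  [37, -∞, ∞, -∞, 99]
  [37, -∞, 85, ∞, 85]
  [39, -∞, 60, -∞, ∞]
D(4):
  [∞, -∞, -∞, -∞, 99]
  [-∞, ∞, -∞, -∞, -∞]
  [37, -∞, ∞, -∞, 99]
  [37, -∞, 85, ∞, 85]
  [39, -∞, 60, -∞, ∞]
D(5):
  [∞, -∞, 60, -∞, 99]
  [-∞, ∞, -∞, -∞, -∞]
  [39, -∞, ∞, -∞, 99]
  [39, -∞, 85, ∞, 85]
  [39, -∞, 60, -∞, ∞]
Answer: M*[1][3] = 60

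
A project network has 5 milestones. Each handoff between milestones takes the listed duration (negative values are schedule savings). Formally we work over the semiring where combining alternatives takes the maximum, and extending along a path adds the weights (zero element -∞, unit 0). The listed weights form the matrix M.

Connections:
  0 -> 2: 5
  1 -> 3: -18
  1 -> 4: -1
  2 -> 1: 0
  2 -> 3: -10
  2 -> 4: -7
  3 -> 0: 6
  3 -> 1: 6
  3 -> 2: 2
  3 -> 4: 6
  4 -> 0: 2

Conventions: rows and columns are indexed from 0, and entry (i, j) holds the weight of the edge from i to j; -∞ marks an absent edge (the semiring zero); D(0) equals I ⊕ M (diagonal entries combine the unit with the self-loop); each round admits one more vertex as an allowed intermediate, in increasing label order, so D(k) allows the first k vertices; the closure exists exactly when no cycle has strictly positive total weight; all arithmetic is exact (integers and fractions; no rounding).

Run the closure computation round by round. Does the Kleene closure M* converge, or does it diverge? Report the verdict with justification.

D(0):
  [0, -∞, 5, -∞, -∞]
  [-∞, 0, -∞, -18, -1]
  [-∞, 0, 0, -10, -7]
  [6, 6, 2, 0, 6]
  [2, -∞, -∞, -∞, 0]
D(1):
  [0, -∞, 5, -∞, -∞]
  [-∞, 0, -∞, -18, -1]
  [-∞, 0, 0, -10, -7]
  [6, 6, 11, 0, 6]
  [2, -∞, 7, -∞, 0]
D(2):
  [0, -∞, 5, -∞, -∞]
  [-∞, 0, -∞, -18, -1]
  [-∞, 0, 0, -10, -1]
  [6, 6, 11, 0, 6]
  [2, -∞, 7, -∞, 0]
Detection: at round 3, diagonal entry (3, 3) turns strictly positive.
Key observation: the cycle 3->0->2->3 has total weight 6 + 5 + (-10), which is strictly positive.
Answer: DIVERGES — positive cycle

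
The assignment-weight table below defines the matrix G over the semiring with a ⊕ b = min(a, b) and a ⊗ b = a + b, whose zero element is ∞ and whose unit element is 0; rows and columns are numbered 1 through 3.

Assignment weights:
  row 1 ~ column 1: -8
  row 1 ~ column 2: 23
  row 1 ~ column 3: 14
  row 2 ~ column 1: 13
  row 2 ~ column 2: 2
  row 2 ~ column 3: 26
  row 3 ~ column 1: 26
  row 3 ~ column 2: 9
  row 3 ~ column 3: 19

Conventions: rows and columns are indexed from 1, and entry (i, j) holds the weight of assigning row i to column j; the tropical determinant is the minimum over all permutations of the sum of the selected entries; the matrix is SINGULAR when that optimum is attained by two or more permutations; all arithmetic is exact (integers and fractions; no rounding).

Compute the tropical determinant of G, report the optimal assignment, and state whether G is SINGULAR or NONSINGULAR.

σ = (1, 2, 3): (-8) + 2 + 19 = 13
σ = (1, 3, 2): (-8) + 26 + 9 = 27
σ = (2, 1, 3): 23 + 13 + 19 = 55
σ = (2, 3, 1): 23 + 26 + 26 = 75
σ = (3, 1, 2): 14 + 13 + 9 = 36
σ = (3, 2, 1): 14 + 2 + 26 = 42
Optimal value attained by: σ = (1, 2, 3).
Answer: det⊕(G) = 13; verdict: NONSINGULAR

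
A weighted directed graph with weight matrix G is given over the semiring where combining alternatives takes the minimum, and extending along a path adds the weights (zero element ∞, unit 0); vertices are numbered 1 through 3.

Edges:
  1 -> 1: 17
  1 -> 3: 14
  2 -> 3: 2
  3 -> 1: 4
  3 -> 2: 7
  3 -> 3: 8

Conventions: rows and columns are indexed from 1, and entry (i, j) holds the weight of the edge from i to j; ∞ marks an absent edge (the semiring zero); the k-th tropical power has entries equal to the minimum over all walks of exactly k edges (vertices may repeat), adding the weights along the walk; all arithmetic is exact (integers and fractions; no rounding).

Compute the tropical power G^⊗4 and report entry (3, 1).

G^⊗2:
  [18, 21, 22]
  [6, 9, 10]
  [12, 15, 9]
G^⊗3:
  [26, 29, 23]
  [14, 17, 11]
  [13, 16, 17]
G^⊗4:
  [27, 30, 31]
  [15, 18, 19]
  [21, 24, 18]
Key observation: the optimum is the walk 3->2->3->3->1, with weight 7 + 2 + 8 + 4 = 21.
Optimal value attained by: walk 3->2->3->3->1.
Answer: (G^⊗4)[3][1] = 21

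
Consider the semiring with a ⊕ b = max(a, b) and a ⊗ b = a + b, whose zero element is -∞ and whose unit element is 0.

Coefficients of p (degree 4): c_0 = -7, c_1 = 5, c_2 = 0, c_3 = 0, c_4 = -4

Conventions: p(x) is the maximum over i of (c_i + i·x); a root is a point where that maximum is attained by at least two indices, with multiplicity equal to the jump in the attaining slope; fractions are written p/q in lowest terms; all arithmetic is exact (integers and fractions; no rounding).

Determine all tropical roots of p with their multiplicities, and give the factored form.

hull edge (i=0, c=-7) to (i=1, c=5): slope 12, span 1
hull edge (i=1, c=5) to (i=3, c=0): slope -5/2, span 2
hull edge (i=3, c=0) to (i=4, c=-4): slope -4, span 1
Factored form: p(x) = -4 ⊗ (x ⊕ (-12)) ⊗ (x ⊕ 5/2) ⊗ (x ⊕ 5/2) ⊗ (x ⊕ 4)
Answer: roots = -12 (mult 1), 5/2 (mult 2), 4 (mult 1)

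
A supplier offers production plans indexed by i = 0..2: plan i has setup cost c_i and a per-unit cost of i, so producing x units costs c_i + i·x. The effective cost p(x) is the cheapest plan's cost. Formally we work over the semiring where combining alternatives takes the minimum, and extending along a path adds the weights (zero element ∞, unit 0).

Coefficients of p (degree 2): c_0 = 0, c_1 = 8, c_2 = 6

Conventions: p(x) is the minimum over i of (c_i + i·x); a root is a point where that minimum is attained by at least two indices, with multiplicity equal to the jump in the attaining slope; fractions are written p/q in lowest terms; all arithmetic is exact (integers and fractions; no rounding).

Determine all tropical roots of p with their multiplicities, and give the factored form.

hull edge (i=0, c=0) to (i=2, c=6): slope 3, span 2
Factored form: p(x) = 6 ⊗ (x ⊕ (-3)) ⊗ (x ⊕ (-3))
Answer: roots = -3 (mult 2)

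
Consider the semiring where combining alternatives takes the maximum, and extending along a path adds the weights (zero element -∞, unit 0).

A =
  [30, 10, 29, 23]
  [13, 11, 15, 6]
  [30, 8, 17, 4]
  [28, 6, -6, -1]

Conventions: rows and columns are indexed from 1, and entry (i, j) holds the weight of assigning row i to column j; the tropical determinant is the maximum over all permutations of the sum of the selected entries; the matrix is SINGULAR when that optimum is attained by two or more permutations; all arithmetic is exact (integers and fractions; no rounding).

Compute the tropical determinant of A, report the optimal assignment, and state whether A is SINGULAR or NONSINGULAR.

σ = (1, 2, 3, 4): 30 + 11 + 17 + (-1) = 57
σ = (1, 2, 4, 3): 30 + 11 + 4 + (-6) = 39
σ = (1, 3, 2, 4): 30 + 15 + 8 + (-1) = 52
σ = (1, 3, 4, 2): 30 + 15 + 4 + 6 = 55
σ = (1, 4, 2, 3): 30 + 6 + 8 + (-6) = 38
σ = (1, 4, 3, 2): 30 + 6 + 17 + 6 = 59
σ = (2, 1, 3, 4): 10 + 13 + 17 + (-1) = 39
σ = (2, 1, 4, 3): 10 + 13 + 4 + (-6) = 21
σ = (2, 3, 1, 4): 10 + 15 + 30 + (-1) = 54
σ = (2, 3, 4, 1): 10 + 15 + 4 + 28 = 57
σ = (2, 4, 1, 3): 10 + 6 + 30 + (-6) = 40
σ = (2, 4, 3, 1): 10 + 6 + 17 + 28 = 61
σ = (3, 1, 2, 4): 29 + 13 + 8 + (-1) = 49
σ = (3, 1, 4, 2): 29 + 13 + 4 + 6 = 52
σ = (3, 2, 1, 4): 29 + 11 + 30 + (-1) = 69
σ = (3, 2, 4, 1): 29 + 11 + 4 + 28 = 72
σ = (3, 4, 1, 2): 29 + 6 + 30 + 6 = 71
σ = (3, 4, 2, 1): 29 + 6 + 8 + 28 = 71
σ = (4, 1, 2, 3): 23 + 13 + 8 + (-6) = 38
σ = (4, 1, 3, 2): 23 + 13 + 17 + 6 = 59
σ = (4, 2, 1, 3): 23 + 11 + 30 + (-6) = 58
σ = (4, 2, 3, 1): 23 + 11 + 17 + 28 = 79
σ = (4, 3, 1, 2): 23 + 15 + 30 + 6 = 74
σ = (4, 3, 2, 1): 23 + 15 + 8 + 28 = 74
Optimal value attained by: σ = (4, 2, 3, 1).
Answer: det⊕(A) = 79; verdict: NONSINGULAR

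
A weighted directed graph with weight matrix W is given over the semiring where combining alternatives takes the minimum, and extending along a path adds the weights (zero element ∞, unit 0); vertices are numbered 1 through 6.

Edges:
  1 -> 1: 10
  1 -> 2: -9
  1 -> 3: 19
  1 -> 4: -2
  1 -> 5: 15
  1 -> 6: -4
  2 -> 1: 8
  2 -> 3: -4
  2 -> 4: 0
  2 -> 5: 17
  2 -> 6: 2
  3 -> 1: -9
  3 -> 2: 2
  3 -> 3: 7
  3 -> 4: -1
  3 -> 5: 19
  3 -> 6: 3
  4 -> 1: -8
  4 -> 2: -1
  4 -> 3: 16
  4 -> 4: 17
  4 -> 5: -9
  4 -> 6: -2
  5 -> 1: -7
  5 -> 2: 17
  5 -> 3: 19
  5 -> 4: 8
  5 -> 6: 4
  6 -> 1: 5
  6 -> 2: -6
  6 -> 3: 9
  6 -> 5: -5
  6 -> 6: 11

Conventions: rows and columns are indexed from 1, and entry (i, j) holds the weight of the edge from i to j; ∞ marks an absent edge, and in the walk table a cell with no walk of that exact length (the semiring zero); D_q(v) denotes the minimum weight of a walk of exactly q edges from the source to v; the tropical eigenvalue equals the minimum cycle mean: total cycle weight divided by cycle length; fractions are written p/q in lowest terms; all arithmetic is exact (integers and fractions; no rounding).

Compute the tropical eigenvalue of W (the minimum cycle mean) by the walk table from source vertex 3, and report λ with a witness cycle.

q=0: [∞, ∞, 0, ∞, ∞, ∞]
q=1: [-9, 2, 7, -1, 19, 3]
q=2: [-9, -18, -2, -11, -10, -13]
q=3: [-19, -19, -22, -18, -20, -16]
q=4: [-31, -28, -23, -23, -27, -23]
q=5: [-34, -40, -32, -33, -32, -35]
q=6: [-41, -43, -44, -40, -42, -38]
Optimal cycle mean attained by: cycle 1->2->3->1, total (-9) + (-4) + (-9), length 3.
Answer: λ = -22/3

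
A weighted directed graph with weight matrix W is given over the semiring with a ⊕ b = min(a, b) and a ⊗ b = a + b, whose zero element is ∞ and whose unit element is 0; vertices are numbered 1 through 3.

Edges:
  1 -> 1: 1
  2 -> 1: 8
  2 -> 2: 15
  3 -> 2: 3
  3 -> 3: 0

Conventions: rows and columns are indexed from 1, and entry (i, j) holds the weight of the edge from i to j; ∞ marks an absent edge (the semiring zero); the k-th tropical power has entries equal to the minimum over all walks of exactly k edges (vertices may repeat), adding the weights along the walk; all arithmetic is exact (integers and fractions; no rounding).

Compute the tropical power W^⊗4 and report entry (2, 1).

W^⊗2:
  [2, ∞, ∞]
  [9, 30, ∞]
  [11, 3, 0]
W^⊗3:
  [3, ∞, ∞]
  [10, 45, ∞]
  [11, 3, 0]
W^⊗4:
  [4, ∞, ∞]
  [11, 60, ∞]
  [11, 3, 0]
Key observation: the optimum is the walk 2->1->1->1->1, with weight 8 + 1 + 1 + 1 = 11.
Optimal value attained by: walk 2->1->1->1->1.
Answer: (W^⊗4)[2][1] = 11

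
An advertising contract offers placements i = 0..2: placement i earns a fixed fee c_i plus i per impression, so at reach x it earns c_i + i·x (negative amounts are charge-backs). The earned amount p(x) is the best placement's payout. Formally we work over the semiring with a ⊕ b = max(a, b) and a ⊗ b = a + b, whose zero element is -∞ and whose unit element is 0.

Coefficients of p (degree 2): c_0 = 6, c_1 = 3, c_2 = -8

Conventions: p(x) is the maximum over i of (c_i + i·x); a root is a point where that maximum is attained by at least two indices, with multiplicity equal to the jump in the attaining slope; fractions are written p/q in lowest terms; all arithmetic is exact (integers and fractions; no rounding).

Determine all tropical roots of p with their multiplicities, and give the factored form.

hull edge (i=0, c=6) to (i=1, c=3): slope -3, span 1
hull edge (i=1, c=3) to (i=2, c=-8): slope -11, span 1
Factored form: p(x) = -8 ⊗ (x ⊕ 3) ⊗ (x ⊕ 11)
Answer: roots = 3 (mult 1), 11 (mult 1)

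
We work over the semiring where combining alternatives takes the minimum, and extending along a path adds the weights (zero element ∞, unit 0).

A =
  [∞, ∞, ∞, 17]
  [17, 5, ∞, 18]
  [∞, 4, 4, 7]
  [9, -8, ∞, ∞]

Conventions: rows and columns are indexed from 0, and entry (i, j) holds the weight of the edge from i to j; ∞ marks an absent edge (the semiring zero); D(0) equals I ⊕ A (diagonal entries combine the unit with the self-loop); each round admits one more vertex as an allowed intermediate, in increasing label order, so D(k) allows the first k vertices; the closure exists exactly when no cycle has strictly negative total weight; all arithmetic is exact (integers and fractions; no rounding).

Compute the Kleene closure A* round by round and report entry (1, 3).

D(0):
  [0, ∞, ∞, 17]
  [17, 0, ∞, 18]
  [∞, 4, 0, 7]
  [9, -8, ∞, 0]
D(1):
  [0, ∞, ∞, 17]
  [17, 0, ∞, 18]
  [∞, 4, 0, 7]
  [9, -8, ∞, 0]
D(2):
  [0, ∞, ∞, 17]
  [17, 0, ∞, 18]
  [21, 4, 0, 7]
  [9, -8, ∞, 0]
D(3):
  [0, ∞, ∞, 17]
  [17, 0, ∞, 18]
  [21, 4, 0, 7]
  [9, -8, ∞, 0]
D(4):
  [0, 9, ∞, 17]
  [17, 0, ∞, 18]
  [16, -1, 0, 7]
  [9, -8, ∞, 0]
Answer: A*[1][3] = 18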